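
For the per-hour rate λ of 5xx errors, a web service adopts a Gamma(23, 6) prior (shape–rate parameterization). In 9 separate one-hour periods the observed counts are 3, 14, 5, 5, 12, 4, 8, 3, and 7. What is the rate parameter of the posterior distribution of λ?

15

Total count: 3 + 14 + 5 + 5 + 12 + 4 + 8 + 3 + 7 = 61.
Total exposure: 9 hours.
The Gamma prior is conjugate for the Poisson rate, so λ | data ~ Gamma(23+61, 6+9) = Gamma(84, 15).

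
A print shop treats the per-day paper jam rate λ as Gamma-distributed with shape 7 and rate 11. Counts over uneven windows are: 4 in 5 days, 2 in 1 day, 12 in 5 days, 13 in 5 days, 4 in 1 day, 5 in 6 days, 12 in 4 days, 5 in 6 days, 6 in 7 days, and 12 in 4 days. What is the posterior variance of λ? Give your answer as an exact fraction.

82/3025

Total count: 4 + 2 + 12 + 13 + 4 + 5 + 12 + 5 + 6 + 12 = 75.
Total exposure: 5 + 1 + 5 + 5 + 1 + 6 + 4 + 6 + 7 + 4 = 44 days.
Gamma(α, β) with Poisson data over total exposure Σt gives posterior Gamma(α+Σx, β+Σt) = Gamma(82, 55).
Posterior variance = α'/β'² = 82/3025.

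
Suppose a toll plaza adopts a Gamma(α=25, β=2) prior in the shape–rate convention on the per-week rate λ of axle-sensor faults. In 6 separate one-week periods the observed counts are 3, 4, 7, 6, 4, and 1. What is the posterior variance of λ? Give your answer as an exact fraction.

Total count: 3 + 4 + 7 + 6 + 4 + 1 = 25.
Total exposure: 6 weeks.
Conjugate update: add total count to the shape and total exposure to the rate, giving Gamma(50, 8).
Posterior variance = α'/β'² = 50/64 = 25/32.

25/32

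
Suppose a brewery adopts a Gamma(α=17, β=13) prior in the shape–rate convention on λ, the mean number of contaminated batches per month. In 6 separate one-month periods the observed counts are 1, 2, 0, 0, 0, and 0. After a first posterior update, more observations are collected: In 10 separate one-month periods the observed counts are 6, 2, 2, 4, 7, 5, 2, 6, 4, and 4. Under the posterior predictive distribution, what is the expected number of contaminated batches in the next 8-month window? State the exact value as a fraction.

Total count: 1 + 2 + 0 + 0 + 0 + 0 = 3.
Total exposure: 6 months.
After the first batch: Gamma(17 + 3, 13 + 6) = Gamma(20, 19).
Total count: 6 + 2 + 2 + 4 + 7 + 5 + 2 + 6 + 4 + 4 = 42.
Total exposure: 10 months.
After the second batch: Gamma(20 + 42, 19 + 10) = Gamma(62, 29).
Predictive mean over an 8-month window = T·E[λ|data] = 8·62/29 = 496/29.

496/29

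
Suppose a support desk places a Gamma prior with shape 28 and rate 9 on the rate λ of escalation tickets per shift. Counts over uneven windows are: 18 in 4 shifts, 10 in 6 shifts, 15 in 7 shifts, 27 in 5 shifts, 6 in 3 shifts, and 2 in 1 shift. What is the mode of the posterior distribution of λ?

Total count: 18 + 10 + 15 + 27 + 6 + 2 = 78.
Total exposure: 4 + 6 + 7 + 5 + 3 + 1 = 26 shifts.
The Gamma prior is conjugate for the Poisson rate, so λ | data ~ Gamma(28+78, 9+26) = Gamma(106, 35).
Posterior mode = (α'−1)/β' = 105/35 = 3.

3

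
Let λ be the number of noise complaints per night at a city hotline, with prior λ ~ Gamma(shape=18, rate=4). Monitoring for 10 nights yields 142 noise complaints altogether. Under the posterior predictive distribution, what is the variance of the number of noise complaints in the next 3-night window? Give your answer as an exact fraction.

2040/49

Total count 142 over total exposure 10 nights.
Gamma(α, β) with Poisson data over total exposure Σt gives posterior Gamma(α+Σx, β+Σt) = Gamma(160, 14).
The posterior predictive for a window of length T is Negative Binomial with variance T·α'·(β'+T)/β'² = 3·160·17/196 = 2040/49.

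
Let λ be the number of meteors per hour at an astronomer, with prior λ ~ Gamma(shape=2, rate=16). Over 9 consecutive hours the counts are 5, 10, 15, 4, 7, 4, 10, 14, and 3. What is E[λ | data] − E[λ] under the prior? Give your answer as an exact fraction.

Total count: 5 + 10 + 15 + 4 + 7 + 4 + 10 + 14 + 3 = 72.
Total exposure: 9 hours.
Conjugate update: add total count to the shape and total exposure to the rate, giving Gamma(74, 25).
Posterior mean = 74/25 = 74/25; prior mean = 2/16 = 1/8. Difference = 74/25 − 1/8 = 567/200.

567/200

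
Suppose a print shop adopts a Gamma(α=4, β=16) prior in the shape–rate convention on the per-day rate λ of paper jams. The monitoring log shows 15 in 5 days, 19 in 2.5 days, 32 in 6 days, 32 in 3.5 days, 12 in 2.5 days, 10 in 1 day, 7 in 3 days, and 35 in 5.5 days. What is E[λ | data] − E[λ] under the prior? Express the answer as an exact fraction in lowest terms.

619/180

Total count: 15 + 19 + 32 + 32 + 12 + 10 + 7 + 35 = 162.
Total exposure: 5 + 2.5 + 6 + 3.5 + 2.5 + 1 + 3 + 5.5 = 29 days.
Posterior: α' = 4 + 162 = 166, β' = 16 + 29 = 45.
Posterior mean = 166/45 = 166/45; prior mean = 4/16 = 1/4. Difference = 166/45 − 1/4 = 619/180.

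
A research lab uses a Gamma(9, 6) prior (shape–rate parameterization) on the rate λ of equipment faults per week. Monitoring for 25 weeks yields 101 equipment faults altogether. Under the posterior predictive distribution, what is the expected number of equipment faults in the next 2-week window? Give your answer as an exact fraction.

220/31

Total count 101 over total exposure 25 weeks.
Conjugate update: add total count to the shape and total exposure to the rate, giving Gamma(110, 31).
Predictive mean over a 2-week window = T·E[λ|data] = 2·110/31 = 220/31.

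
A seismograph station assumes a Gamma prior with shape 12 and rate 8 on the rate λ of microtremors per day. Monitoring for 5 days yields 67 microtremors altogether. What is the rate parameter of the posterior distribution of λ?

13

Total count 67 over total exposure 5 days.
Conjugate update: add total count to the shape and total exposure to the rate, giving Gamma(79, 13).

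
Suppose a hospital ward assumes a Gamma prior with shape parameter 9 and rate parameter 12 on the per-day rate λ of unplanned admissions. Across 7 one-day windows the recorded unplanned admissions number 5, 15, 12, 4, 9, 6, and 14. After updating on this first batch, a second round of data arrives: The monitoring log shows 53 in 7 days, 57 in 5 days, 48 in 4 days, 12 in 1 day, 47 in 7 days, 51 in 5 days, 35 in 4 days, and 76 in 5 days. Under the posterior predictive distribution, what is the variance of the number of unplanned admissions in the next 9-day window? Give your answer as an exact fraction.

Total count: 5 + 15 + 12 + 4 + 9 + 6 + 14 = 65.
Total exposure: 7 days.
After the first batch: Gamma(9 + 65, 12 + 7) = Gamma(74, 19).
Total count: 53 + 57 + 48 + 12 + 47 + 51 + 35 + 76 = 379.
Total exposure: 7 + 5 + 4 + 1 + 7 + 5 + 4 + 5 = 38 days.
After the second batch: Gamma(74 + 379, 19 + 38) = Gamma(453, 57).
The posterior predictive for a window of length T is Negative Binomial with variance T·α'·(β'+T)/β'² = 9·453·66/3249 = 29898/361.

29898/361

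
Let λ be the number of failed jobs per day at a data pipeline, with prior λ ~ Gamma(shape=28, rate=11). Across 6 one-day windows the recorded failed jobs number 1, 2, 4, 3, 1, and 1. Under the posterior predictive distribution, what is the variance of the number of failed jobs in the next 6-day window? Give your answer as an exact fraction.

Total count: 1 + 2 + 4 + 3 + 1 + 1 = 12.
Total exposure: 6 days.
Gamma(α, β) with Poisson data over total exposure Σt gives posterior Gamma(α+Σx, β+Σt) = Gamma(40, 17).
The posterior predictive for a window of length T is Negative Binomial with variance T·α'·(β'+T)/β'² = 6·40·23/289 = 5520/289.

5520/289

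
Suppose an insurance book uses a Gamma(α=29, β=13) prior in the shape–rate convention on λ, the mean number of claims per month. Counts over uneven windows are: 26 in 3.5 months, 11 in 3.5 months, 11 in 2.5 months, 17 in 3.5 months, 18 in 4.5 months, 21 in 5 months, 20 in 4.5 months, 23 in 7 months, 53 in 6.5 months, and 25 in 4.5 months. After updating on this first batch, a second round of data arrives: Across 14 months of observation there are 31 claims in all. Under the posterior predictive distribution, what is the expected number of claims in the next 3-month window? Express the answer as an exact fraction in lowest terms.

95/8

Total count: 26 + 11 + 11 + 17 + 18 + 21 + 20 + 23 + 53 + 25 = 225.
Total exposure: 3.5 + 3.5 + 2.5 + 3.5 + 4.5 + 5 + 4.5 + 7 + 6.5 + 4.5 = 45 months.
After the first batch: Gamma(29 + 225, 13 + 45) = Gamma(254, 58).
Total count 31 over total exposure 14 months.
After the second batch: Gamma(254 + 31, 58 + 14) = Gamma(285, 72).
Predictive mean over a 3-month window = T·E[λ|data] = 3·285/72 = 95/8.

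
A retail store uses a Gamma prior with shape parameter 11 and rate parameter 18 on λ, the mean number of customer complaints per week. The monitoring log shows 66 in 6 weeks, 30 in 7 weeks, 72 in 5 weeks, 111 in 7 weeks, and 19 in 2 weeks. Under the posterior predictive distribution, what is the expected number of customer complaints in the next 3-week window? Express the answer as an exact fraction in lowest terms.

Total count: 66 + 30 + 72 + 111 + 19 = 298.
Total exposure: 6 + 7 + 5 + 7 + 2 = 27 weeks.
By Gamma–Poisson conjugacy, the posterior is Gamma(α + Σx, β + Σt) = Gamma(11 + 298, 18 + 27) = Gamma(309, 45).
Predictive mean over a 3-week window = T·E[λ|data] = 3·309/45 = 103/5.

103/5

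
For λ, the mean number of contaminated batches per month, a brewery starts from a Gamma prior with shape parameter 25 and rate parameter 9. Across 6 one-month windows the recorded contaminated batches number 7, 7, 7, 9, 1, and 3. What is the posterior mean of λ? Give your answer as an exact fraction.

59/15

Total count: 7 + 7 + 7 + 9 + 1 + 3 = 34.
Total exposure: 6 months.
Conjugate update: add total count to the shape and total exposure to the rate, giving Gamma(59, 15).
Posterior mean = α'/β' = 59/15.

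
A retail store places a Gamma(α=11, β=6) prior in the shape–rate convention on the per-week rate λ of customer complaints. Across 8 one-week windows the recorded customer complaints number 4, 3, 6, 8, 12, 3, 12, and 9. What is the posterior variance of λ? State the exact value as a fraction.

Total count: 4 + 3 + 6 + 8 + 12 + 3 + 12 + 9 = 57.
Total exposure: 8 weeks.
The Gamma prior is conjugate for the Poisson rate, so λ | data ~ Gamma(11+57, 6+8) = Gamma(68, 14).
Posterior variance = α'/β'² = 68/196 = 17/49.

17/49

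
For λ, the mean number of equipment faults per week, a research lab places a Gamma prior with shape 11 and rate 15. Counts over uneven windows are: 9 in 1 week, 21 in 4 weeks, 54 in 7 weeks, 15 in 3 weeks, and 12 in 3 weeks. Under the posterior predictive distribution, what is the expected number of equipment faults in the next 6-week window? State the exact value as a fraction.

244/11

Total count: 9 + 21 + 54 + 15 + 12 = 111.
Total exposure: 1 + 4 + 7 + 3 + 3 = 18 weeks.
By Gamma–Poisson conjugacy, the posterior is Gamma(α + Σx, β + Σt) = Gamma(11 + 111, 15 + 18) = Gamma(122, 33).
Predictive mean over a 6-week window = T·E[λ|data] = 6·122/33 = 244/11.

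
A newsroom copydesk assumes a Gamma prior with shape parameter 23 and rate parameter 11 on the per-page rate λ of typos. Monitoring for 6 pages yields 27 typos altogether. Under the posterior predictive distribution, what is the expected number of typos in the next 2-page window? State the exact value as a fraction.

100/17

Total count 27 over total exposure 6 pages.
Conjugate update: add total count to the shape and total exposure to the rate, giving Gamma(50, 17).
Predictive mean over a 2-page window = T·E[λ|data] = 2·50/17 = 100/17.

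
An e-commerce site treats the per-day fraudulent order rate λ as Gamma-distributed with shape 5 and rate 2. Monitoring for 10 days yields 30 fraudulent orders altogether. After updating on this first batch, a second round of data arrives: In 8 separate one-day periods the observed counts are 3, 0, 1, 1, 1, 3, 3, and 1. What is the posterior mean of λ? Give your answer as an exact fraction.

Total count 30 over total exposure 10 days.
After the first batch: Gamma(5 + 30, 2 + 10) = Gamma(35, 12).
Total count: 3 + 0 + 1 + 1 + 1 + 3 + 3 + 1 = 13.
Total exposure: 8 days.
After the second batch: Gamma(35 + 13, 12 + 8) = Gamma(48, 20).
Posterior mean = α'/β' = 48/20 = 12/5.

12/5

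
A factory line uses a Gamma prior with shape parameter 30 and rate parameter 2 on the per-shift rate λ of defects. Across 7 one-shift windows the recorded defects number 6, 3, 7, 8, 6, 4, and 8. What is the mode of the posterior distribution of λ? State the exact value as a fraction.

71/9

Total count: 6 + 3 + 7 + 8 + 6 + 4 + 8 = 42.
Total exposure: 7 shifts.
By Gamma–Poisson conjugacy, the posterior is Gamma(α + Σx, β + Σt) = Gamma(30 + 42, 2 + 7) = Gamma(72, 9).
Posterior mode = (α'−1)/β' = 71/9.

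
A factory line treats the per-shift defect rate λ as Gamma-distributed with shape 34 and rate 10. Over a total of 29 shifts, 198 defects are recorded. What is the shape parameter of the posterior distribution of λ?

Total count 198 over total exposure 29 shifts.
Gamma(α, β) with Poisson data over total exposure Σt gives posterior Gamma(α+Σx, β+Σt) = Gamma(232, 39).

232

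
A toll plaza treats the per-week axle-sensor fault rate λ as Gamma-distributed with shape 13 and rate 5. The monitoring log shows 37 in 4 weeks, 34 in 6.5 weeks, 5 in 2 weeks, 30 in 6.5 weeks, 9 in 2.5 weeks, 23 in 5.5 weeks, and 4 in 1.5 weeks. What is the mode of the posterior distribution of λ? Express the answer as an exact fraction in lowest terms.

308/67

Total count: 37 + 34 + 5 + 30 + 9 + 23 + 4 = 142.
Total exposure: 4 + 6.5 + 2 + 6.5 + 2.5 + 5.5 + 1.5 = 28.5 weeks.
Conjugate update: add total count to the shape and total exposure to the rate, giving Gamma(155, 67/2).
Posterior mode = (α'−1)/β' = 154/(67/2) = 308/67.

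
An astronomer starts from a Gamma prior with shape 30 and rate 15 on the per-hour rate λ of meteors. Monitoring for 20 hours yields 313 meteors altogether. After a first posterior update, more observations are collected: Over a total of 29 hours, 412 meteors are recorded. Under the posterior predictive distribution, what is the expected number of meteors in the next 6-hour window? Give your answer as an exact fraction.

2265/32

Total count 313 over total exposure 20 hours.
After the first batch: Gamma(30 + 313, 15 + 20) = Gamma(343, 35).
Total count 412 over total exposure 29 hours.
After the second batch: Gamma(343 + 412, 35 + 29) = Gamma(755, 64).
Predictive mean over a 6-hour window = T·E[λ|data] = 6·755/64 = 2265/32.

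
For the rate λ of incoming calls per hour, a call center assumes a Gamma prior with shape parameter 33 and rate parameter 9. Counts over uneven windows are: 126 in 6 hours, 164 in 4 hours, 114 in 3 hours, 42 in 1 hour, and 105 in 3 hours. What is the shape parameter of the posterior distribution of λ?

584

Total count: 126 + 164 + 114 + 42 + 105 = 551.
Total exposure: 6 + 4 + 3 + 1 + 3 = 17 hours.
The Gamma prior is conjugate for the Poisson rate, so λ | data ~ Gamma(33+551, 9+17) = Gamma(584, 26).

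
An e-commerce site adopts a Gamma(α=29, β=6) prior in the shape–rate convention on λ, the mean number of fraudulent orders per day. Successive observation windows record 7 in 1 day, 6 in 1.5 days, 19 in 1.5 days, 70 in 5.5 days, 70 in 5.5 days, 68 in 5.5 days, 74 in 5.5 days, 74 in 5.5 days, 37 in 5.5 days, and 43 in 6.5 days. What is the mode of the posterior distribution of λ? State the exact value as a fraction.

Total count: 7 + 6 + 19 + 70 + 70 + 68 + 74 + 74 + 37 + 43 = 468.
Total exposure: 1 + 1.5 + 1.5 + 5.5 + 5.5 + 5.5 + 5.5 + 5.5 + 5.5 + 6.5 = 43.5 days.
The Gamma prior is conjugate for the Poisson rate, so λ | data ~ Gamma(29+468, 6+43.5) = Gamma(497, 99/2).
Posterior mode = (α'−1)/β' = 496/(99/2) = 992/99.

992/99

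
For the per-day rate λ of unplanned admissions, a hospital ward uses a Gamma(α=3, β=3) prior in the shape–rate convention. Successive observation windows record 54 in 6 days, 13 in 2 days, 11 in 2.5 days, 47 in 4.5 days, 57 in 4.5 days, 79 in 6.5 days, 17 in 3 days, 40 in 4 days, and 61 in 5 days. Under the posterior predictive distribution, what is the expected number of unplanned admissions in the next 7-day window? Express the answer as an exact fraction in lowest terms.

Total count: 54 + 13 + 11 + 47 + 57 + 79 + 17 + 40 + 61 = 379.
Total exposure: 6 + 2 + 2.5 + 4.5 + 4.5 + 6.5 + 3 + 4 + 5 = 38 days.
Conjugate update: add total count to the shape and total exposure to the rate, giving Gamma(382, 41).
Predictive mean over a 7-day window = T·E[λ|data] = 7·382/41 = 2674/41.

2674/41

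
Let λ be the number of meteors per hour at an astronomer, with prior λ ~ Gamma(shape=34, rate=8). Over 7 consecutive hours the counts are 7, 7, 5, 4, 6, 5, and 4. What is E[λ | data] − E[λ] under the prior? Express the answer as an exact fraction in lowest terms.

11/20

Total count: 7 + 7 + 5 + 4 + 6 + 5 + 4 = 38.
Total exposure: 7 hours.
Gamma(α, β) with Poisson data over total exposure Σt gives posterior Gamma(α+Σx, β+Σt) = Gamma(72, 15).
Posterior mean = 72/15 = 24/5; prior mean = 34/8 = 17/4. Difference = 24/5 − 17/4 = 11/20.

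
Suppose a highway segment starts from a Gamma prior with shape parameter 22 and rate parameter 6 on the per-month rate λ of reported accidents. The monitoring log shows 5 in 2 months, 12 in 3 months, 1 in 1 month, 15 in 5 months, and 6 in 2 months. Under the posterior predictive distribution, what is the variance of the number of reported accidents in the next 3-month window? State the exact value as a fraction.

Total count: 5 + 12 + 1 + 15 + 6 = 39.
Total exposure: 2 + 3 + 1 + 5 + 2 = 13 months.
Gamma(α, β) with Poisson data over total exposure Σt gives posterior Gamma(α+Σx, β+Σt) = Gamma(61, 19).
The posterior predictive for a window of length T is Negative Binomial with variance T·α'·(β'+T)/β'² = 3·61·22/361 = 4026/361.

4026/361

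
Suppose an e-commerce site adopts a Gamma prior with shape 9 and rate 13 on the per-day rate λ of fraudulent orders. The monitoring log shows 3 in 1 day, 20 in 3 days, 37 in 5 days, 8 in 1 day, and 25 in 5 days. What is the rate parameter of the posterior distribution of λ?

28

Total count: 3 + 20 + 37 + 8 + 25 = 93.
Total exposure: 1 + 3 + 5 + 1 + 5 = 15 days.
By Gamma–Poisson conjugacy, the posterior is Gamma(α + Σx, β + Σt) = Gamma(9 + 93, 13 + 15) = Gamma(102, 28).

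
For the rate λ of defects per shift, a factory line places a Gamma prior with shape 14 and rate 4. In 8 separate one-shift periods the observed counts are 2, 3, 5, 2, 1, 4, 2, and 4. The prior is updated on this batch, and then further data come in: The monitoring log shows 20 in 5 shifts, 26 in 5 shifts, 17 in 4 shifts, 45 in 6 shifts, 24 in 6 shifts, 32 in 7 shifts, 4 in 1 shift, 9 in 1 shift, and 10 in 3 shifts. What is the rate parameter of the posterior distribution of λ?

50

Total count: 2 + 3 + 5 + 2 + 1 + 4 + 2 + 4 = 23.
Total exposure: 8 shifts.
After the first batch: Gamma(14 + 23, 4 + 8) = Gamma(37, 12).
Total count: 20 + 26 + 17 + 45 + 24 + 32 + 4 + 9 + 10 = 187.
Total exposure: 5 + 5 + 4 + 6 + 6 + 7 + 1 + 1 + 3 = 38 shifts.
After the second batch: Gamma(37 + 187, 12 + 38) = Gamma(224, 50).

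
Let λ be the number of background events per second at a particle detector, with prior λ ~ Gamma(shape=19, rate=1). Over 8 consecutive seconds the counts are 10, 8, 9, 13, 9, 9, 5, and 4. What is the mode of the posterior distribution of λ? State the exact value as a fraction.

Total count: 10 + 8 + 9 + 13 + 9 + 9 + 5 + 4 = 67.
Total exposure: 8 seconds.
Conjugate update: add total count to the shape and total exposure to the rate, giving Gamma(86, 9).
Posterior mode = (α'−1)/β' = 85/9.

85/9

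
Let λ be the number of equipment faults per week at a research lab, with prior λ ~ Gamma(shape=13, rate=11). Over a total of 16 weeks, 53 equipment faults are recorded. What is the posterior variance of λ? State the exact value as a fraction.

Total count 53 over total exposure 16 weeks.
Posterior: α' = 13 + 53 = 66, β' = 11 + 16 = 27.
Posterior variance = α'/β'² = 66/729 = 22/243.

22/243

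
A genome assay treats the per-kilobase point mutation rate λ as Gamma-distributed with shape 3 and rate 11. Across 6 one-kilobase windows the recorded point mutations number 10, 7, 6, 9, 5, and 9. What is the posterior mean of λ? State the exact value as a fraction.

Total count: 10 + 7 + 6 + 9 + 5 + 9 = 46.
Total exposure: 6 kilobases.
The Gamma prior is conjugate for the Poisson rate, so λ | data ~ Gamma(3+46, 11+6) = Gamma(49, 17).
Posterior mean = α'/β' = 49/17.

49/17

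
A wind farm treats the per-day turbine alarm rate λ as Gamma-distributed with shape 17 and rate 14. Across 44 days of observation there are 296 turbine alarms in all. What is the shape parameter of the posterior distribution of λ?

Total count 296 over total exposure 44 days.
The Gamma prior is conjugate for the Poisson rate, so λ | data ~ Gamma(17+296, 14+44) = Gamma(313, 58).

313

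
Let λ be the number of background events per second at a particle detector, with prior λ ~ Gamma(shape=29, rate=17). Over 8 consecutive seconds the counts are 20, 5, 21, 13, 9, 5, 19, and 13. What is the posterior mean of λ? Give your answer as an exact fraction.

Total count: 20 + 5 + 21 + 13 + 9 + 5 + 19 + 13 = 105.
Total exposure: 8 seconds.
The Gamma prior is conjugate for the Poisson rate, so λ | data ~ Gamma(29+105, 17+8) = Gamma(134, 25).
Posterior mean = α'/β' = 134/25.

134/25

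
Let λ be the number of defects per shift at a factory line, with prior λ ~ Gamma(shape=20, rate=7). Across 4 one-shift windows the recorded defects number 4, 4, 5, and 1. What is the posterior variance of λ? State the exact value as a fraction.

34/121

Total count: 4 + 4 + 5 + 1 = 14.
Total exposure: 4 shifts.
Posterior: α' = 20 + 14 = 34, β' = 7 + 4 = 11.
Posterior variance = α'/β'² = 34/121.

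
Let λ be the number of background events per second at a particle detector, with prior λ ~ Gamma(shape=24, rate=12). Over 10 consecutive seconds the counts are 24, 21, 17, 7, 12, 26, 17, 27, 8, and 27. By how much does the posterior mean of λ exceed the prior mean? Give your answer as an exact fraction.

83/11

Total count: 24 + 21 + 17 + 7 + 12 + 26 + 17 + 27 + 8 + 27 = 186.
Total exposure: 10 seconds.
By Gamma–Poisson conjugacy, the posterior is Gamma(α + Σx, β + Σt) = Gamma(24 + 186, 12 + 10) = Gamma(210, 22).
Posterior mean = 210/22 = 105/11; prior mean = 24/12 = 2. Difference = 105/11 − 2 = 83/11.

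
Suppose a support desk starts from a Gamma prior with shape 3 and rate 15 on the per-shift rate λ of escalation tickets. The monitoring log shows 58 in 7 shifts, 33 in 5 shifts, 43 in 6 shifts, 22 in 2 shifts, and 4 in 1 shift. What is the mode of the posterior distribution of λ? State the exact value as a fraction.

Total count: 58 + 33 + 43 + 22 + 4 = 160.
Total exposure: 7 + 5 + 6 + 2 + 1 = 21 shifts.
By Gamma–Poisson conjugacy, the posterior is Gamma(α + Σx, β + Σt) = Gamma(3 + 160, 15 + 21) = Gamma(163, 36).
Posterior mode = (α'−1)/β' = 162/36 = 9/2.

9/2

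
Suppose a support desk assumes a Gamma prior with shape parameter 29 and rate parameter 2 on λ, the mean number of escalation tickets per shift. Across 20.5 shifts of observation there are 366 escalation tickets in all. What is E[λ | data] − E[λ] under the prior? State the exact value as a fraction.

55/18

Total count 366 over total exposure 20.5 shifts.
Posterior: α' = 29 + 366 = 395, β' = 2 + 20.5 = 45/2.
Posterior mean = 395/(45/2) = 158/9; prior mean = 29/2 = 29/2. Difference = 158/9 − 29/2 = 55/18.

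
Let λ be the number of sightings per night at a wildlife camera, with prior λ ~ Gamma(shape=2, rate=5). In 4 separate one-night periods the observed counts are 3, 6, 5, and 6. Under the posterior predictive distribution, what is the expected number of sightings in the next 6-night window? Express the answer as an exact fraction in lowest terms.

Total count: 3 + 6 + 5 + 6 = 20.
Total exposure: 4 nights.
Posterior: α' = 2 + 20 = 22, β' = 5 + 4 = 9.
Predictive mean over a 6-night window = T·E[λ|data] = 6·22/9 = 44/3.

44/3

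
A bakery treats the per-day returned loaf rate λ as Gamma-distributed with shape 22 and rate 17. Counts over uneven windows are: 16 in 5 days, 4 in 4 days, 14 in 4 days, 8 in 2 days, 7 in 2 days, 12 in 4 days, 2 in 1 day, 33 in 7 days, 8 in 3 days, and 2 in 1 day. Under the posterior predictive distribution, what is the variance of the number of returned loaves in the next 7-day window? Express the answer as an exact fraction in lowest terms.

Total count: 16 + 4 + 14 + 8 + 7 + 12 + 2 + 33 + 8 + 2 = 106.
Total exposure: 5 + 4 + 4 + 2 + 2 + 4 + 1 + 7 + 3 + 1 = 33 days.
The Gamma prior is conjugate for the Poisson rate, so λ | data ~ Gamma(22+106, 17+33) = Gamma(128, 50).
The posterior predictive for a window of length T is Negative Binomial with variance T·α'·(β'+T)/β'² = 7·128·57/2500 = 12768/625.

12768/625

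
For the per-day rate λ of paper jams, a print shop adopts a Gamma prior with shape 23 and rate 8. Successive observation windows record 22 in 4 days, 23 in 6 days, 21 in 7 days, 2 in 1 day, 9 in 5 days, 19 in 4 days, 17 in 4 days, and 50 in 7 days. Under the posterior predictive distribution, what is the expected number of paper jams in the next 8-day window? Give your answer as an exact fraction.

Total count: 22 + 23 + 21 + 2 + 9 + 19 + 17 + 50 = 163.
Total exposure: 4 + 6 + 7 + 1 + 5 + 4 + 4 + 7 = 38 days.
By Gamma–Poisson conjugacy, the posterior is Gamma(α + Σx, β + Σt) = Gamma(23 + 163, 8 + 38) = Gamma(186, 46).
Predictive mean over an 8-day window = T·E[λ|data] = 8·186/46 = 744/23.

744/23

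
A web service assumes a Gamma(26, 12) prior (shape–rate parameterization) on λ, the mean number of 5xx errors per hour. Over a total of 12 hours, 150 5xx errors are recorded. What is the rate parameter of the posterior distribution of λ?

24

Total count 150 over total exposure 12 hours.
Conjugate update: add total count to the shape and total exposure to the rate, giving Gamma(176, 24).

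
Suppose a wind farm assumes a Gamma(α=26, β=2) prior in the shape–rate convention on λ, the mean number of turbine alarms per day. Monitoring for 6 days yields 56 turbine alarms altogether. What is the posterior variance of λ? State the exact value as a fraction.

Total count 56 over total exposure 6 days.
The Gamma prior is conjugate for the Poisson rate, so λ | data ~ Gamma(26+56, 2+6) = Gamma(82, 8).
Posterior variance = α'/β'² = 82/64 = 41/32.

41/32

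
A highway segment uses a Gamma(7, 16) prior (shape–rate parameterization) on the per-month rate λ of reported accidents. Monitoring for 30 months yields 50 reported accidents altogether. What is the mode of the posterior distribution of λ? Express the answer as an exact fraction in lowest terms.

28/23

Total count 50 over total exposure 30 months.
Conjugate update: add total count to the shape and total exposure to the rate, giving Gamma(57, 46).
Posterior mode = (α'−1)/β' = 56/46 = 28/23.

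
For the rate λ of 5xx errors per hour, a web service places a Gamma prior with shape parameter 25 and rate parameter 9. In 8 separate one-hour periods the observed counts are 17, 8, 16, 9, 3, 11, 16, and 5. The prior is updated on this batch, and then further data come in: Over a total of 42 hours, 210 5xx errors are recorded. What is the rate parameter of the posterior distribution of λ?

59

Total count: 17 + 8 + 16 + 9 + 3 + 11 + 16 + 5 = 85.
Total exposure: 8 hours.
After the first batch: Gamma(25 + 85, 9 + 8) = Gamma(110, 17).
Total count 210 over total exposure 42 hours.
After the second batch: Gamma(110 + 210, 17 + 42) = Gamma(320, 59).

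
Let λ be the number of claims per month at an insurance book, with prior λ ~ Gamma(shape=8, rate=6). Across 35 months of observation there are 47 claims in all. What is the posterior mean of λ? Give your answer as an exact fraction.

55/41

Total count 47 over total exposure 35 months.
The Gamma prior is conjugate for the Poisson rate, so λ | data ~ Gamma(8+47, 6+35) = Gamma(55, 41).
Posterior mean = α'/β' = 55/41.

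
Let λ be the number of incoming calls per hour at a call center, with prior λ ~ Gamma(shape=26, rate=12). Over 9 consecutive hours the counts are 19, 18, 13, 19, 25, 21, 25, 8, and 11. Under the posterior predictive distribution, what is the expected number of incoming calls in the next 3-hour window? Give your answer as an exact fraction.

Total count: 19 + 18 + 13 + 19 + 25 + 21 + 25 + 8 + 11 = 159.
Total exposure: 9 hours.
Gamma(α, β) with Poisson data over total exposure Σt gives posterior Gamma(α+Σx, β+Σt) = Gamma(185, 21).
Predictive mean over a 3-hour window = T·E[λ|data] = 3·185/21 = 185/7.

185/7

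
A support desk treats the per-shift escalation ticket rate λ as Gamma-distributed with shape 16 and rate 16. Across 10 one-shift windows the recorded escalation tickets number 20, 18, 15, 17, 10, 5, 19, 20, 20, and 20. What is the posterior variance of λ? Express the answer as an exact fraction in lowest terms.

45/169

Total count: 20 + 18 + 15 + 17 + 10 + 5 + 19 + 20 + 20 + 20 = 164.
Total exposure: 10 shifts.
Gamma(α, β) with Poisson data over total exposure Σt gives posterior Gamma(α+Σx, β+Σt) = Gamma(180, 26).
Posterior variance = α'/β'² = 180/676 = 45/169.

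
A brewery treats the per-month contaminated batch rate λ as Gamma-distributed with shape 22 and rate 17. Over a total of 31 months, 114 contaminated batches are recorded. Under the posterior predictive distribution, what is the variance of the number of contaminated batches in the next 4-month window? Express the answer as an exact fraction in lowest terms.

Total count 114 over total exposure 31 months.
The Gamma prior is conjugate for the Poisson rate, so λ | data ~ Gamma(22+114, 17+31) = Gamma(136, 48).
The posterior predictive for a window of length T is Negative Binomial with variance T·α'·(β'+T)/β'² = 4·136·52/2304 = 221/18.

221/18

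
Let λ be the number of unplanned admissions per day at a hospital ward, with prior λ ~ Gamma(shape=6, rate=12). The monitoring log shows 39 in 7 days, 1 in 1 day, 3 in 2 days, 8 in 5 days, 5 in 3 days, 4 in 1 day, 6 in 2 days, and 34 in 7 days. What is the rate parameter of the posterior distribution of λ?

40

Total count: 39 + 1 + 3 + 8 + 5 + 4 + 6 + 34 = 100.
Total exposure: 7 + 1 + 2 + 5 + 3 + 1 + 2 + 7 = 28 days.
Gamma(α, β) with Poisson data over total exposure Σt gives posterior Gamma(α+Σx, β+Σt) = Gamma(106, 40).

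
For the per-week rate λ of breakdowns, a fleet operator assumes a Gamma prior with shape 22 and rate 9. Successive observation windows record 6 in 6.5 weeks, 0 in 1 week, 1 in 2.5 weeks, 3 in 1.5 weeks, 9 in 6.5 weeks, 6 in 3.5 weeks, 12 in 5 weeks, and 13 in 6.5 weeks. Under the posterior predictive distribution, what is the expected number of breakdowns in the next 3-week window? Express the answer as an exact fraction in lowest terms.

Total count: 6 + 0 + 1 + 3 + 9 + 6 + 12 + 13 = 50.
Total exposure: 6.5 + 1 + 2.5 + 1.5 + 6.5 + 3.5 + 5 + 6.5 = 33 weeks.
The Gamma prior is conjugate for the Poisson rate, so λ | data ~ Gamma(22+50, 9+33) = Gamma(72, 42).
Predictive mean over a 3-week window = T·E[λ|data] = 3·72/42 = 36/7.

36/7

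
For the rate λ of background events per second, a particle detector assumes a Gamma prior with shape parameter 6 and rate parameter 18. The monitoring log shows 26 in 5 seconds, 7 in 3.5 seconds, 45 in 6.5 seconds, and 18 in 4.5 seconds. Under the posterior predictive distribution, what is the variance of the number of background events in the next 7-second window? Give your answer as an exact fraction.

Total count: 26 + 7 + 45 + 18 = 96.
Total exposure: 5 + 3.5 + 6.5 + 4.5 = 19.5 seconds.
Posterior: α' = 6 + 96 = 102, β' = 18 + 19.5 = 75/2.
The posterior predictive for a window of length T is Negative Binomial with variance T·α'·(β'+T)/β'² = 7·102·(89/2)/(5625/4) = 42364/1875.

42364/1875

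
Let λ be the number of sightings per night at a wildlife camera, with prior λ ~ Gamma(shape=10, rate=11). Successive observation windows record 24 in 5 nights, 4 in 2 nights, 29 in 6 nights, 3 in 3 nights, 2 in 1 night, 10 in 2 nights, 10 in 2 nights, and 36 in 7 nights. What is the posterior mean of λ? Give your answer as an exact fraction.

Total count: 24 + 4 + 29 + 3 + 2 + 10 + 10 + 36 = 118.
Total exposure: 5 + 2 + 6 + 3 + 1 + 2 + 2 + 7 = 28 nights.
Conjugate update: add total count to the shape and total exposure to the rate, giving Gamma(128, 39).
Posterior mean = α'/β' = 128/39.

128/39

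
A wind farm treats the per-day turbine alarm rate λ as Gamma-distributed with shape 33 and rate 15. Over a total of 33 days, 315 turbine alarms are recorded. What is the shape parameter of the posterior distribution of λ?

348

Total count 315 over total exposure 33 days.
Conjugate update: add total count to the shape and total exposure to the rate, giving Gamma(348, 48).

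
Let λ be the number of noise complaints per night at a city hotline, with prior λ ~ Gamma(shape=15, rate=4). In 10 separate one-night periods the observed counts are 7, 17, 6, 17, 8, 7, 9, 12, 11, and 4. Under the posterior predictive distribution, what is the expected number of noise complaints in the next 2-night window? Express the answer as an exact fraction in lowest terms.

113/7

Total count: 7 + 17 + 6 + 17 + 8 + 7 + 9 + 12 + 11 + 4 = 98.
Total exposure: 10 nights.
Posterior: α' = 15 + 98 = 113, β' = 4 + 10 = 14.
Predictive mean over a 2-night window = T·E[λ|data] = 2·113/14 = 113/7.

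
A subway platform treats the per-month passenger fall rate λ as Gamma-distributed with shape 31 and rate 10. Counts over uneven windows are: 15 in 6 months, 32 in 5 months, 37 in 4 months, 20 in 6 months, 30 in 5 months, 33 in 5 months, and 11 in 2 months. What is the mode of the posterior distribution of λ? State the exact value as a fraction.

208/43

Total count: 15 + 32 + 37 + 20 + 30 + 33 + 11 = 178.
Total exposure: 6 + 5 + 4 + 6 + 5 + 5 + 2 = 33 months.
Posterior: α' = 31 + 178 = 209, β' = 10 + 33 = 43.
Posterior mode = (α'−1)/β' = 208/43.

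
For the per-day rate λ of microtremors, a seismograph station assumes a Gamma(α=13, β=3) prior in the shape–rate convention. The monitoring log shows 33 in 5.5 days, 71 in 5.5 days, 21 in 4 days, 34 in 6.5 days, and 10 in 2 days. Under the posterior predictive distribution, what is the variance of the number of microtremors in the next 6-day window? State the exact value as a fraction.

141960/2809

Total count: 33 + 71 + 21 + 34 + 10 = 169.
Total exposure: 5.5 + 5.5 + 4 + 6.5 + 2 = 23.5 days.
Gamma(α, β) with Poisson data over total exposure Σt gives posterior Gamma(α+Σx, β+Σt) = Gamma(182, 53/2).
The posterior predictive for a window of length T is Negative Binomial with variance T·α'·(β'+T)/β'² = 6·182·(65/2)/(2809/4) = 141960/2809.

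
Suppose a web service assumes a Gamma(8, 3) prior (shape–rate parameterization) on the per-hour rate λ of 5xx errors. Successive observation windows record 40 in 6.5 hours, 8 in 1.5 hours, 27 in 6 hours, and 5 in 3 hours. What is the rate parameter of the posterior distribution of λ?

Total count: 40 + 8 + 27 + 5 = 80.
Total exposure: 6.5 + 1.5 + 6 + 3 = 17 hours.
By Gamma–Poisson conjugacy, the posterior is Gamma(α + Σx, β + Σt) = Gamma(8 + 80, 3 + 17) = Gamma(88, 20).

20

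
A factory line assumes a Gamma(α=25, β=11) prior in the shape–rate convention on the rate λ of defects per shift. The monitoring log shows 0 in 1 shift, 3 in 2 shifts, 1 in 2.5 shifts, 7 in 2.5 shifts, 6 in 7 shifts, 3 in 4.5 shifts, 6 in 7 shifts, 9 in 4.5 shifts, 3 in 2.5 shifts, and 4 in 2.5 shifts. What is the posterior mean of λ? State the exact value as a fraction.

Total count: 0 + 3 + 1 + 7 + 6 + 3 + 6 + 9 + 3 + 4 = 42.
Total exposure: 1 + 2 + 2.5 + 2.5 + 7 + 4.5 + 7 + 4.5 + 2.5 + 2.5 = 36 shifts.
By Gamma–Poisson conjugacy, the posterior is Gamma(α + Σx, β + Σt) = Gamma(25 + 42, 11 + 36) = Gamma(67, 47).
Posterior mean = α'/β' = 67/47.

67/47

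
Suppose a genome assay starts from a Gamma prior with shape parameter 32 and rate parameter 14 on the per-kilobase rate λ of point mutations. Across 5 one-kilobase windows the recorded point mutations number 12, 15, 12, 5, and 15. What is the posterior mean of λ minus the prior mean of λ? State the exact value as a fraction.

333/133

Total count: 12 + 15 + 12 + 5 + 15 = 59.
Total exposure: 5 kilobases.
Posterior: α' = 32 + 59 = 91, β' = 14 + 5 = 19.
Posterior mean = 91/19 = 91/19; prior mean = 32/14 = 16/7. Difference = 91/19 − 16/7 = 333/133.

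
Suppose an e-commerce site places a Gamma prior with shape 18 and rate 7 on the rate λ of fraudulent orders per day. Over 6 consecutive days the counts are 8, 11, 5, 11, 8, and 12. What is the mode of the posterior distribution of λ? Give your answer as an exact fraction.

72/13

Total count: 8 + 11 + 5 + 11 + 8 + 12 = 55.
Total exposure: 6 days.
Gamma(α, β) with Poisson data over total exposure Σt gives posterior Gamma(α+Σx, β+Σt) = Gamma(73, 13).
Posterior mode = (α'−1)/β' = 72/13.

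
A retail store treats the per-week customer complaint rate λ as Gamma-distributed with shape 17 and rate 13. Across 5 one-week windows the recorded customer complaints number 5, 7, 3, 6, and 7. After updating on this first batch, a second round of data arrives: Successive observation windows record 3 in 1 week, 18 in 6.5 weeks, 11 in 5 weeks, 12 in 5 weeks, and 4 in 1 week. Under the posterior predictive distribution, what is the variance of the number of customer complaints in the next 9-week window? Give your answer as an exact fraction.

Total count: 5 + 7 + 3 + 6 + 7 = 28.
Total exposure: 5 weeks.
After the first batch: Gamma(17 + 28, 13 + 5) = Gamma(45, 18).
Total count: 3 + 18 + 11 + 12 + 4 = 48.
Total exposure: 1 + 6.5 + 5 + 5 + 1 = 18.5 weeks.
After the second batch: Gamma(45 + 48, 18 + 18.5) = Gamma(93, 73/2).
The posterior predictive for a window of length T is Negative Binomial with variance T·α'·(β'+T)/β'² = 9·93·(91/2)/(5329/4) = 152334/5329.

152334/5329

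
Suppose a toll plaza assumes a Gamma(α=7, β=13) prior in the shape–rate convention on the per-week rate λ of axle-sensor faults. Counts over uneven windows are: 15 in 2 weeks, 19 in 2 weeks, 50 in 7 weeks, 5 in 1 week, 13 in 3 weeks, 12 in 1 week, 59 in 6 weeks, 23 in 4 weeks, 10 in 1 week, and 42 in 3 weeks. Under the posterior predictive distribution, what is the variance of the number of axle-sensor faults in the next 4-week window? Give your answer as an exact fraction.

Total count: 15 + 19 + 50 + 5 + 13 + 12 + 59 + 23 + 10 + 42 = 248.
Total exposure: 2 + 2 + 7 + 1 + 3 + 1 + 6 + 4 + 1 + 3 = 30 weeks.
Gamma(α, β) with Poisson data over total exposure Σt gives posterior Gamma(α+Σx, β+Σt) = Gamma(255, 43).
The posterior predictive for a window of length T is Negative Binomial with variance T·α'·(β'+T)/β'² = 4·255·47/1849 = 47940/1849.

47940/1849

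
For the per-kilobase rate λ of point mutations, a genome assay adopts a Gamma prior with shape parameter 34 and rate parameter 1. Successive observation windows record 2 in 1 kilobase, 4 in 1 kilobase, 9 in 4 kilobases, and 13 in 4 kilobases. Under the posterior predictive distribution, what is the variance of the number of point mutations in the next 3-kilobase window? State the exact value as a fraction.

Total count: 2 + 4 + 9 + 13 = 28.
Total exposure: 1 + 1 + 4 + 4 = 10 kilobases.
Posterior: α' = 34 + 28 = 62, β' = 1 + 10 = 11.
The posterior predictive for a window of length T is Negative Binomial with variance T·α'·(β'+T)/β'² = 3·62·14/121 = 2604/121.

2604/121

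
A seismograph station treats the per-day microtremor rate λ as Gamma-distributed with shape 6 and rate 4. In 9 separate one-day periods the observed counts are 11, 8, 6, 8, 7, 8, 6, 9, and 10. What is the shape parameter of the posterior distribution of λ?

79

Total count: 11 + 8 + 6 + 8 + 7 + 8 + 6 + 9 + 10 = 73.
Total exposure: 9 days.
Conjugate update: add total count to the shape and total exposure to the rate, giving Gamma(79, 13).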